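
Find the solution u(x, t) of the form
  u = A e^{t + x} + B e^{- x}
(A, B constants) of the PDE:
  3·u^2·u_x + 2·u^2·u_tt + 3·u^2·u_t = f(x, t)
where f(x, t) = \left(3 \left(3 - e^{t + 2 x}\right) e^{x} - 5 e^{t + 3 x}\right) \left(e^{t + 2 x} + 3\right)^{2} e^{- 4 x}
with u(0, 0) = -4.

Substitute the ansatz u = A e^{t + x} + B e^{- x} into the left-hand side.
Derivatives of the ansatz:
  u_x = A e^{t} e^{x} - B e^{- x}
  u_tt = A e^{t} e^{x}
  u_t = A e^{t} e^{x}
Term by term:
  3·u^2·u_x = 3 A^{3} e^{3 t} e^{3 x} + 3 A^{2} B e^{2 t} e^{x} - 3 A B^{2} e^{t} e^{- x} - 3 B^{3} e^{- 3 x}
  2·u^2·u_tt = 2 A^{3} e^{3 t} e^{3 x} + 4 A^{2} B e^{2 t} e^{x} + 2 A B^{2} e^{t} e^{- x}
  3·u^2·u_t = 3 A^{3} e^{3 t} e^{3 x} + 6 A^{2} B e^{2 t} e^{x} + 3 A B^{2} e^{t} e^{- x}
So the left-hand side equals
  8 A^{3} e^{3 t} e^{3 x} + 13 A^{2} B e^{2 t} e^{x} + 2 A B^{2} e^{t} e^{- x} - 3 B^{3} e^{- 3 x}
This must equal f(x, t) identically; expanded, f = - 8 e^{3 t} e^{3 x} - 39 e^{2 t} e^{x} - 18 e^{t} e^{- x} + 81 e^{- 3 x}.
Matching coefficients of the independent functions:
  [e^{t} e^{- x}]:  2 A B^{2} = -18
  [e^{2 t} e^{x}]:  13 A^{2} B = -39
  [e^{3 t} e^{3 x}]:  8 A^{3} = -8
  [e^{- 3 x}]:  - 3 B^{3} = 81
Solving: A = -1, B = -3.
Check against the point condition:
  u(0, 0) = -4  ⟹  A + B = -4  ✓
Hence u(x, t) = - e^{t + x} - 3 e^{- x}.

Answer: u(x, t) = - e^{t + x} - 3 e^{- x}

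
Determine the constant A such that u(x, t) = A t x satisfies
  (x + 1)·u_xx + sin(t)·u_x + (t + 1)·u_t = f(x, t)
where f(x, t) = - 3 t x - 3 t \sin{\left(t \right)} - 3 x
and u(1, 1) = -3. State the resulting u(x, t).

Substitute the ansatz u = A t x into the left-hand side.
Derivatives of the ansatz:
  u_xx = 0
  u_x = A t
  u_t = A x
Term by term:
  (x + 1)·u_xx = 0
  sin(t)·u_x = A t \sin{\left(t \right)}
  (t + 1)·u_t = A t x + A x
So the left-hand side equals
  A t x + A t \sin{\left(t \right)} + A x
This must equal f(x, t) = - 3 t x - 3 t \sin{\left(t \right)} - 3 x identically.
Matching coefficients of the independent functions:
  [x, t x, t \sin{\left(t \right)}]:  A = -3
Solving: A = -3.
Check against the point condition:
  u(1, 1) = -3  ⟹  A = -3  ✓
Hence u(x, t) = - 3 t x.

Answer: u(x, t) = - 3 t x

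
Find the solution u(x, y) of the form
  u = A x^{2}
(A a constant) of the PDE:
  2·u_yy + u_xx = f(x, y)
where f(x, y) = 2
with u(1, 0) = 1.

Substitute the ansatz u = A x^{2} into the left-hand side.
Derivatives of the ansatz:
  u_yy = 0
  u_xx = 2 A
Term by term:
  2·u_yy = 0
  u_xx = 2 A
So the left-hand side equals
  2 A
This must equal f(x, y) = 2 identically.
Matching coefficients of the independent functions:
  [constant term]:  2 A = 2
Solving: A = 1.
Check against the point condition:
  u(1, 0) = 1  ⟹  A = 1  ✓
Hence u(x, y) = x^{2}.

Answer: u(x, y) = x^{2}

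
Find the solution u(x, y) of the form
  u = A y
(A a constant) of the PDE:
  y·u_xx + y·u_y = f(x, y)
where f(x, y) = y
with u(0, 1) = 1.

Substitute the ansatz u = A y into the left-hand side.
Derivatives of the ansatz:
  u_xx = 0
  u_y = A
Term by term:
  y·u_xx = 0
  y·u_y = A y
So the left-hand side equals
  A y
This must equal f(x, y) = y identically.
Matching coefficients of the independent functions:
  [y]:  A = 1
Solving: A = 1.
Check against the point condition:
  u(0, 1) = 1  ⟹  A = 1  ✓
Hence u(x, y) = y.

Answer: u(x, y) = y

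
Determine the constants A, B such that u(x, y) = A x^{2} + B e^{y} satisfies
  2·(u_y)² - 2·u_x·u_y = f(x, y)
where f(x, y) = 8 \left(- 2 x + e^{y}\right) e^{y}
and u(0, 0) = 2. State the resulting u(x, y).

Substitute the ansatz u = A x^{2} + B e^{y} into the left-hand side.
Derivatives of the ansatz:
  u_y = B e^{y}
  u_x = 2 A x
Term by term:
  2·(u_y)² = 2 B^{2} e^{2 y}
  -2·u_x·u_y = - 4 A B x e^{y}
So the left-hand side equals
  - 4 A B x e^{y} + 2 B^{2} e^{2 y}
This must equal f(x, y) identically; expanded, f = - 16 x e^{y} + 8 e^{2 y}.
Matching coefficients of the independent functions:
  [x e^{y}]:  - 4 A B = -16
  [e^{2 y}]:  2 B^{2} = 8
These equations allow (A, B) = (-2, -2) or (2, 2).
Impose the point condition(s):
  u(0, 0) = 2  ⟹  B = 2
Only A = 2, B = 2 satisfies everything.
Hence u(x, y) = 2 x^{2} + 2 e^{y}.

Answer: u(x, y) = 2 x^{2} + 2 e^{y}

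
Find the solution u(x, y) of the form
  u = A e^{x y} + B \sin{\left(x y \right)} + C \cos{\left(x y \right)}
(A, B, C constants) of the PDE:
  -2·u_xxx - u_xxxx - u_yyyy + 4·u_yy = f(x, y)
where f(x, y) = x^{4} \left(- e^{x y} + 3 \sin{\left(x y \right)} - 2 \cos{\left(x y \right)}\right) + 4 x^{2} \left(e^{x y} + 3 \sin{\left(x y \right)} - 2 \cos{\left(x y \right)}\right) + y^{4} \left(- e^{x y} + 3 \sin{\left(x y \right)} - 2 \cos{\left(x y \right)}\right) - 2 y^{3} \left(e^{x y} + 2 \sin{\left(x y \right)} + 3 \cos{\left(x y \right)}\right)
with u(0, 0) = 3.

Answer: u(x, y) = e^{x y} - 3 \sin{\left(x y \right)} + 2 \cos{\left(x y \right)}

Derivation:
Substitute the ansatz u = A e^{x y} + B \sin{\left(x y \right)} + C \cos{\left(x y \right)} into the left-hand side.
Derivatives of the ansatz:
  u_xxx = A y^{3} e^{x y} - B y^{3} \cos{\left(x y \right)} + C y^{3} \sin{\left(x y \right)}
  u_xxxx = A y^{4} e^{x y} + B y^{4} \sin{\left(x y \right)} + C y^{4} \cos{\left(x y \right)}
  u_yyyy = A x^{4} e^{x y} + B x^{4} \sin{\left(x y \right)} + C x^{4} \cos{\left(x y \right)}
  u_yy = A x^{2} e^{x y} - B x^{2} \sin{\left(x y \right)} - C x^{2} \cos{\left(x y \right)}
Term by term:
  -2·u_xxx = - 2 A y^{3} e^{x y} + 2 B y^{3} \cos{\left(x y \right)} - 2 C y^{3} \sin{\left(x y \right)}
  -u_xxxx = - A y^{4} e^{x y} - B y^{4} \sin{\left(x y \right)} - C y^{4} \cos{\left(x y \right)}
  -u_yyyy = - A x^{4} e^{x y} - B x^{4} \sin{\left(x y \right)} - C x^{4} \cos{\left(x y \right)}
  4·u_yy = 4 A x^{2} e^{x y} - 4 B x^{2} \sin{\left(x y \right)} - 4 C x^{2} \cos{\left(x y \right)}
So the left-hand side equals
  - A x^{4} e^{x y} + 4 A x^{2} e^{x y} - A y^{4} e^{x y} - 2 A y^{3} e^{x y} - B x^{4} \sin{\left(x y \right)} - 4 B x^{2} \sin{\left(x y \right)} - B y^{4} \sin{\left(x y \right)} + 2 B y^{3} \cos{\left(x y \right)} - C x^{4} \cos{\left(x y \right)} - 4 C x^{2} \cos{\left(x y \right)} - C y^{4} \cos{\left(x y \right)} - 2 C y^{3} \sin{\left(x y \right)}
This must equal f(x, y) identically; expanded, f = - x^{4} e^{x y} + 3 x^{4} \sin{\left(x y \right)} - 2 x^{4} \cos{\left(x y \right)} + 4 x^{2} e^{x y} + 12 x^{2} \sin{\left(x y \right)} - 8 x^{2} \cos{\left(x y \right)} - y^{4} e^{x y} + 3 y^{4} \sin{\left(x y \right)} - 2 y^{4} \cos{\left(x y \right)} - 2 y^{3} e^{x y} - 4 y^{3} \sin{\left(x y \right)} - 6 y^{3} \cos{\left(x y \right)}.
Matching coefficients of the independent functions:
  [x^{2} e^{x y}]:  4 A = 4
  [x^{2} \sin{\left(x y \right)}]:  - 4 B = 12
  [x^{2} \cos{\left(x y \right)}]:  - 4 C = -8
  [x^{4} e^{x y}, y^{4} e^{x y}]:  - A = -1
  [x^{4} \sin{\left(x y \right)}, y^{4} \sin{\left(x y \right)}]:  - B = 3
  [x^{4} \cos{\left(x y \right)}, y^{4} \cos{\left(x y \right)}]:  - C = -2
  [y^{3} e^{x y}]:  - 2 A = -2
  [y^{3} \sin{\left(x y \right)}]:  - 2 C = -4
  [y^{3} \cos{\left(x y \right)}]:  2 B = -6
Solving: A = 1, B = -3, C = 2.
Check against the point condition:
  u(0, 0) = 3  ⟹  A + C = 3  ✓
Hence u(x, y) = e^{x y} - 3 \sin{\left(x y \right)} + 2 \cos{\left(x y \right)}.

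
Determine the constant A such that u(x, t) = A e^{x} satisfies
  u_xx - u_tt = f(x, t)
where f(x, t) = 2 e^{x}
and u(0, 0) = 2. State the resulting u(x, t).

Substitute the ansatz u = A e^{x} into the left-hand side.
Derivatives of the ansatz:
  u_xx = A e^{x}
  u_tt = 0
Term by term:
  u_xx = A e^{x}
  -u_tt = 0
So the left-hand side equals
  A e^{x}
This must equal f(x, t) = 2 e^{x} identically.
Matching coefficients of the independent functions:
  [e^{x}]:  A = 2
Solving: A = 2.
Check against the point condition:
  u(0, 0) = 2  ⟹  A = 2  ✓
Hence u(x, t) = 2 e^{x}.

Answer: u(x, t) = 2 e^{x}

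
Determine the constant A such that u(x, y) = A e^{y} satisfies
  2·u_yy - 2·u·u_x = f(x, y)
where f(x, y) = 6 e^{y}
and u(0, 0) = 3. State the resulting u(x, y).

Answer: u(x, y) = 3 e^{y}

Derivation:
Substitute the ansatz u = A e^{y} into the left-hand side.
Derivatives of the ansatz:
  u_yy = A e^{y}
  u_x = 0
Term by term:
  2·u_yy = 2 A e^{y}
  -2·u·u_x = 0
So the left-hand side equals
  2 A e^{y}
This must equal f(x, y) = 6 e^{y} identically.
Matching coefficients of the independent functions:
  [e^{y}]:  2 A = 6
Solving: A = 3.
Check against the point condition:
  u(0, 0) = 3  ⟹  A = 3  ✓
Hence u(x, y) = 3 e^{y}.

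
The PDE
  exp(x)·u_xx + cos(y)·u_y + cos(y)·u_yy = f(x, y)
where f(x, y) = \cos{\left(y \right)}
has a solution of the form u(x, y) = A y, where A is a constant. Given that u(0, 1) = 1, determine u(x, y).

Substitute the ansatz u = A y into the left-hand side.
Derivatives of the ansatz:
  u_xx = 0
  u_y = A
  u_yy = 0
Term by term:
  exp(x)·u_xx = 0
  cos(y)·u_y = A \cos{\left(y \right)}
  cos(y)·u_yy = 0
So the left-hand side equals
  A \cos{\left(y \right)}
This must equal f(x, y) = \cos{\left(y \right)} identically.
Matching coefficients of the independent functions:
  [\cos{\left(y \right)}]:  A = 1
Solving: A = 1.
Check against the point condition:
  u(0, 1) = 1  ⟹  A = 1  ✓
Hence u(x, y) = y.

Answer: u(x, y) = y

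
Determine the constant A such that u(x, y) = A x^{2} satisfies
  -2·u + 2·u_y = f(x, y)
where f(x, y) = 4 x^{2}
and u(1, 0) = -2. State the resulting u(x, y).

Answer: u(x, y) = - 2 x^{2}

Derivation:
Substitute the ansatz u = A x^{2} into the left-hand side.
Derivatives of the ansatz:
  u_y = 0
Term by term:
  -2·u = - 2 A x^{2}
  2·u_y = 0
So the left-hand side equals
  - 2 A x^{2}
This must equal f(x, y) = 4 x^{2} identically.
Matching coefficients of the independent functions:
  [x^{2}]:  - 2 A = 4
Solving: A = -2.
Check against the point condition:
  u(1, 0) = -2  ⟹  A = -2  ✓
Hence u(x, y) = - 2 x^{2}.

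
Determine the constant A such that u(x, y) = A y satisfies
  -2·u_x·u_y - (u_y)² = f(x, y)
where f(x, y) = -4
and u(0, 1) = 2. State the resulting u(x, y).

Substitute the ansatz u = A y into the left-hand side.
Derivatives of the ansatz:
  u_x = 0
  u_y = A
Term by term:
  -2·u_x·u_y = 0
  -(u_y)² = - A^{2}
So the left-hand side equals
  - A^{2}
This must equal f(x, y) = -4 identically.
Matching coefficients of the independent functions:
  [constant term]:  - A^{2} = -4
These equations allow (A) = (-2) or (2).
Impose the point condition(s):
  u(0, 1) = 2  ⟹  A = 2
Only A = 2 satisfies everything.
Hence u(x, y) = 2 y.

Answer: u(x, y) = 2 y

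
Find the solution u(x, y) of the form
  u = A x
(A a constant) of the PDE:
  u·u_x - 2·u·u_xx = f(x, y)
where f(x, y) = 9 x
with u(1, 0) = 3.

Answer: u(x, y) = 3 x

Derivation:
Substitute the ansatz u = A x into the left-hand side.
Derivatives of the ansatz:
  u_x = A
  u_xx = 0
Term by term:
  u·u_x = A^{2} x
  -2·u·u_xx = 0
So the left-hand side equals
  A^{2} x
This must equal f(x, y) = 9 x identically.
Matching coefficients of the independent functions:
  [x]:  A^{2} = 9
These equations allow (A) = (-3) or (3).
Impose the point condition(s):
  u(1, 0) = 3  ⟹  A = 3
Only A = 3 satisfies everything.
Hence u(x, y) = 3 x.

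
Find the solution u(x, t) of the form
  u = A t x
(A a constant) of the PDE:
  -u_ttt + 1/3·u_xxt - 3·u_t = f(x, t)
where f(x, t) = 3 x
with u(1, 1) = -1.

Substitute the ansatz u = A t x into the left-hand side.
Derivatives of the ansatz:
  u_ttt = 0
  u_xxt = 0
  u_t = A x
Term by term:
  -u_ttt = 0
  1/3·u_xxt = 0
  -3·u_t = - 3 A x
So the left-hand side equals
  - 3 A x
This must equal f(x, t) = 3 x identically.
Matching coefficients of the independent functions:
  [x]:  - 3 A = 3
Solving: A = -1.
Check against the point condition:
  u(1, 1) = -1  ⟹  A = -1  ✓
Hence u(x, t) = - t x.

Answer: u(x, t) = - t x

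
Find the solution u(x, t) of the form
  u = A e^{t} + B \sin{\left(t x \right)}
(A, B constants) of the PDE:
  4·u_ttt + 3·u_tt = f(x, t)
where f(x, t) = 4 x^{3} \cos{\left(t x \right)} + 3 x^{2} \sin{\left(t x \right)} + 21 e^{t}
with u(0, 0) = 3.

Answer: u(x, t) = 3 e^{t} - \sin{\left(t x \right)}

Derivation:
Substitute the ansatz u = A e^{t} + B \sin{\left(t x \right)} into the left-hand side.
Derivatives of the ansatz:
  u_ttt = A e^{t} - B x^{3} \cos{\left(t x \right)}
  u_tt = A e^{t} - B x^{2} \sin{\left(t x \right)}
Term by term:
  4·u_ttt = 4 A e^{t} - 4 B x^{3} \cos{\left(t x \right)}
  3·u_tt = 3 A e^{t} - 3 B x^{2} \sin{\left(t x \right)}
So the left-hand side equals
  7 A e^{t} - 4 B x^{3} \cos{\left(t x \right)} - 3 B x^{2} \sin{\left(t x \right)}
This must equal f(x, t) = 4 x^{3} \cos{\left(t x \right)} + 3 x^{2} \sin{\left(t x \right)} + 21 e^{t} identically.
Matching coefficients of the independent functions:
  [x^{2} \sin{\left(t x \right)}]:  - 3 B = 3
  [x^{3} \cos{\left(t x \right)}]:  - 4 B = 4
  [e^{t}]:  7 A = 21
Solving: A = 3, B = -1.
Check against the point condition:
  u(0, 0) = 3  ⟹  A = 3  ✓
Hence u(x, t) = 3 e^{t} - \sin{\left(t x \right)}.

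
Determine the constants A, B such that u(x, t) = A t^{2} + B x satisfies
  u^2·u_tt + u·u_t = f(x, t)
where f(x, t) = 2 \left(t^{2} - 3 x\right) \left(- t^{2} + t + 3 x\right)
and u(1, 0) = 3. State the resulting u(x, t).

Substitute the ansatz u = A t^{2} + B x into the left-hand side.
Derivatives of the ansatz:
  u_tt = 2 A
  u_t = 2 A t
Term by term:
  u^2·u_tt = 2 A^{3} t^{4} + 4 A^{2} B t^{2} x + 2 A B^{2} x^{2}
  u·u_t = 2 A^{2} t^{3} + 2 A B t x
So the left-hand side equals
  2 A^{3} t^{4} + 4 A^{2} B t^{2} x + 2 A^{2} t^{3} + 2 A B^{2} x^{2} + 2 A B t x
This must equal f(x, t) identically; expanded, f = - 2 t^{4} + 2 t^{3} + 12 t^{2} x - 6 t x - 18 x^{2}.
Matching coefficients of the independent functions:
  [t^{3}]:  2 A^{2} = 2
  [t^{4}]:  2 A^{3} = -2
  [x^{2}]:  2 A B^{2} = -18
  [t x]:  2 A B = -6
  [t^{2} x]:  4 A^{2} B = 12
Solving: A = -1, B = 3.
Check against the point condition:
  u(1, 0) = 3  ⟹  B = 3  ✓
Hence u(x, t) = - t^{2} + 3 x.

Answer: u(x, t) = - t^{2} + 3 x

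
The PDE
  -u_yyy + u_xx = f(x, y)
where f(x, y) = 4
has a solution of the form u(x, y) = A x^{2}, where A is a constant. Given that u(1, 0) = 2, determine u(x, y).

Substitute the ansatz u = A x^{2} into the left-hand side.
Derivatives of the ansatz:
  u_yyy = 0
  u_xx = 2 A
Term by term:
  -u_yyy = 0
  u_xx = 2 A
So the left-hand side equals
  2 A
This must equal f(x, y) = 4 identically.
Matching coefficients of the independent functions:
  [constant term]:  2 A = 4
Solving: A = 2.
Check against the point condition:
  u(1, 0) = 2  ⟹  A = 2  ✓
Hence u(x, y) = 2 x^{2}.

Answer: u(x, y) = 2 x^{2}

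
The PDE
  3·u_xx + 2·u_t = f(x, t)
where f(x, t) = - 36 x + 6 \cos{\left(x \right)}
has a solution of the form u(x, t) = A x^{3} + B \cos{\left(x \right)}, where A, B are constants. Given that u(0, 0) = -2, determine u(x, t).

Substitute the ansatz u = A x^{3} + B \cos{\left(x \right)} into the left-hand side.
Derivatives of the ansatz:
  u_xx = 6 A x - B \cos{\left(x \right)}
  u_t = 0
Term by term:
  3·u_xx = 18 A x - 3 B \cos{\left(x \right)}
  2·u_t = 0
So the left-hand side equals
  18 A x - 3 B \cos{\left(x \right)}
This must equal f(x, t) = - 36 x + 6 \cos{\left(x \right)} identically.
Matching coefficients of the independent functions:
  [x]:  18 A = -36
  [\cos{\left(x \right)}]:  - 3 B = 6
Solving: A = -2, B = -2.
Check against the point condition:
  u(0, 0) = -2  ⟹  B = -2  ✓
Hence u(x, t) = - 2 x^{3} - 2 \cos{\left(x \right)}.

Answer: u(x, t) = - 2 x^{3} - 2 \cos{\left(x \right)}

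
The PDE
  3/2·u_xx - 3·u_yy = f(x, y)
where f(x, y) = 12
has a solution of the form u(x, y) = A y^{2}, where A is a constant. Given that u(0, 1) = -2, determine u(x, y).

Substitute the ansatz u = A y^{2} into the left-hand side.
Derivatives of the ansatz:
  u_xx = 0
  u_yy = 2 A
Term by term:
  3/2·u_xx = 0
  -3·u_yy = - 6 A
So the left-hand side equals
  - 6 A
This must equal f(x, y) = 12 identically.
Matching coefficients of the independent functions:
  [constant term]:  - 6 A = 12
Solving: A = -2.
Check against the point condition:
  u(0, 1) = -2  ⟹  A = -2  ✓
Hence u(x, y) = - 2 y^{2}.

Answer: u(x, y) = - 2 y^{2}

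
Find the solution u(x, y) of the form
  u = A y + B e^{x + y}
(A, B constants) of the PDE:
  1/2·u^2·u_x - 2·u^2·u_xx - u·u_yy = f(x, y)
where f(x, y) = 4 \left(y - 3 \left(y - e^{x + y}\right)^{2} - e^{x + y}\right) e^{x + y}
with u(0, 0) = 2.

Substitute the ansatz u = A y + B e^{x + y} into the left-hand side.
Derivatives of the ansatz:
  u_x = B e^{x} e^{y}
  u_xx = B e^{x} e^{y}
  u_yy = B e^{x} e^{y}
Term by term:
  1/2·u^2·u_x = \frac{A^{2} B y^{2} e^{x} e^{y}}{2} + A B^{2} y e^{2 x} e^{2 y} + \frac{B^{3} e^{3 x} e^{3 y}}{2}
  -2·u^2·u_xx = - 2 A^{2} B y^{2} e^{x} e^{y} - 4 A B^{2} y e^{2 x} e^{2 y} - 2 B^{3} e^{3 x} e^{3 y}
  -u·u_yy = - A B y e^{x} e^{y} - B^{2} e^{2 x} e^{2 y}
So the left-hand side equals
  - \frac{3 A^{2} B y^{2} e^{x} e^{y}}{2} - 3 A B^{2} y e^{2 x} e^{2 y} - A B y e^{x} e^{y} - \frac{3 B^{3} e^{3 x} e^{3 y}}{2} - B^{2} e^{2 x} e^{2 y}
This must equal f(x, y) identically; expanded, f = - 12 y^{2} e^{x} e^{y} + 24 y e^{2 x} e^{2 y} + 4 y e^{x} e^{y} - 12 e^{3 x} e^{3 y} - 4 e^{2 x} e^{2 y}.
Matching coefficients of the independent functions:
  [e^{2 x} e^{2 y}]:  - B^{2} = -4
  [e^{3 x} e^{3 y}]:  - \frac{3 B^{3}}{2} = -12
  [y e^{x} e^{y}]:  - A B = 4
  [y e^{2 x} e^{2 y}]:  - 3 A B^{2} = 24
  [y^{2} e^{x} e^{y}]:  - \frac{3 A^{2} B}{2} = -12
Solving: A = -2, B = 2.
Check against the point condition:
  u(0, 0) = 2  ⟹  B = 2  ✓
Hence u(x, y) = - 2 y + 2 e^{x + y}.

Answer: u(x, y) = - 2 y + 2 e^{x + y}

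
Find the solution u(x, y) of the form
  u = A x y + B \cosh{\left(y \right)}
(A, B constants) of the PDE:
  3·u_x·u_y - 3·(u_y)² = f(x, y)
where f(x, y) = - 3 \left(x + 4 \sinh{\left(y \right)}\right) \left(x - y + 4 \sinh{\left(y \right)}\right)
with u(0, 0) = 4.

Answer: u(x, y) = x y + 4 \cosh{\left(y \right)}

Derivation:
Substitute the ansatz u = A x y + B \cosh{\left(y \right)} into the left-hand side.
Derivatives of the ansatz:
  u_x = A y
  u_y = A x + B \sinh{\left(y \right)}
Term by term:
  3·u_x·u_y = 3 A^{2} x y + 3 A B y \sinh{\left(y \right)}
  -3·(u_y)² = - 3 A^{2} x^{2} - 6 A B x \sinh{\left(y \right)} - 3 B^{2} \sinh^{2}{\left(y \right)}
So the left-hand side equals
  - 3 A^{2} x^{2} + 3 A^{2} x y - 6 A B x \sinh{\left(y \right)} + 3 A B y \sinh{\left(y \right)} - 3 B^{2} \sinh^{2}{\left(y \right)}
This must equal f(x, y) identically; expanded, f = - 3 x^{2} + 3 x y - 24 x \sinh{\left(y \right)} + 12 y \sinh{\left(y \right)} - 48 \sinh^{2}{\left(y \right)}.
Matching coefficients of the independent functions:
  [x^{2}]:  - 3 A^{2} = -3
  [x y]:  3 A^{2} = 3
  [x \sinh{\left(y \right)}]:  - 6 A B = -24
  [y \sinh{\left(y \right)}]:  3 A B = 12
  [\sinh^{2}{\left(y \right)}]:  - 3 B^{2} = -48
These equations allow (A, B) = (-1, -4) or (1, 4).
Impose the point condition(s):
  u(0, 0) = 4  ⟹  B = 4
Only A = 1, B = 4 satisfies everything.
Hence u(x, y) = x y + 4 \cosh{\left(y \right)}.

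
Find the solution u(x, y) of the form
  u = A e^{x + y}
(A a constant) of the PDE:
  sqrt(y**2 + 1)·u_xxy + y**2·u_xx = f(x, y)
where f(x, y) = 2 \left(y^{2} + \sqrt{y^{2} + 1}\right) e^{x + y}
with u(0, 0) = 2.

Substitute the ansatz u = A e^{x + y} into the left-hand side.
Derivatives of the ansatz:
  u_xxy = A e^{x} e^{y}
  u_xx = A e^{x} e^{y}
Term by term:
  sqrt(y**2 + 1)·u_xxy = A \sqrt{y^{2} + 1} e^{x} e^{y}
  y**2·u_xx = A y^{2} e^{x} e^{y}
So the left-hand side equals
  A y^{2} e^{x} e^{y} + A \sqrt{y^{2} + 1} e^{x} e^{y}
This must equal f(x, y) identically; expanded, f = 2 y^{2} e^{x} e^{y} + 2 \sqrt{y^{2} + 1} e^{x} e^{y}.
Matching coefficients of the independent functions:
  [y^{2} e^{x} e^{y}, \sqrt{y^{2} + 1} e^{x} e^{y}]:  A = 2
Solving: A = 2.
Check against the point condition:
  u(0, 0) = 2  ⟹  A = 2  ✓
Hence u(x, y) = 2 e^{x + y}.

Answer: u(x, y) = 2 e^{x + y}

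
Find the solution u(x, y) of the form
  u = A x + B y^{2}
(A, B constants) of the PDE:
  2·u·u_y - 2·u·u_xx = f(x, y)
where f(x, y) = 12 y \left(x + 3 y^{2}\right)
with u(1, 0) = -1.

Answer: u(x, y) = - x - 3 y^{2}

Derivation:
Substitute the ansatz u = A x + B y^{2} into the left-hand side.
Derivatives of the ansatz:
  u_y = 2 B y
  u_xx = 0
Term by term:
  2·u·u_y = 4 A B x y + 4 B^{2} y^{3}
  -2·u·u_xx = 0
So the left-hand side equals
  4 A B x y + 4 B^{2} y^{3}
This must equal f(x, y) identically; expanded, f = 12 x y + 36 y^{3}.
Matching coefficients of the independent functions:
  [y^{3}]:  4 B^{2} = 36
  [x y]:  4 A B = 12
These equations allow (A, B) = (-1, -3) or (1, 3).
Impose the point condition(s):
  u(1, 0) = -1  ⟹  A = -1
Only A = -1, B = -3 satisfies everything.
Hence u(x, y) = - x - 3 y^{2}.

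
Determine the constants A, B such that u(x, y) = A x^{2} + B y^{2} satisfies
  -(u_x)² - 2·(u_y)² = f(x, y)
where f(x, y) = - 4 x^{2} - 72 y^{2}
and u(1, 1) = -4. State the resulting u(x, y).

Answer: u(x, y) = - x^{2} - 3 y^{2}

Derivation:
Substitute the ansatz u = A x^{2} + B y^{2} into the left-hand side.
Derivatives of the ansatz:
  u_x = 2 A x
  u_y = 2 B y
Term by term:
  -(u_x)² = - 4 A^{2} x^{2}
  -2·(u_y)² = - 8 B^{2} y^{2}
So the left-hand side equals
  - 4 A^{2} x^{2} - 8 B^{2} y^{2}
This must equal f(x, y) = - 4 x^{2} - 72 y^{2} identically.
Matching coefficients of the independent functions:
  [x^{2}]:  - 4 A^{2} = -4
  [y^{2}]:  - 8 B^{2} = -72
These equations allow (A, B) = (-1, -3) or (-1, 3) or (1, -3) or (1, 3).
Impose the point condition(s):
  u(1, 1) = -4  ⟹  A + B = -4
Only A = -1, B = -3 satisfies everything.
Hence u(x, y) = - x^{2} - 3 y^{2}.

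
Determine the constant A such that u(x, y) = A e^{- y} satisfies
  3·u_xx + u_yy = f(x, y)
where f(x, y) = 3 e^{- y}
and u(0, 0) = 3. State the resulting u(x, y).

Answer: u(x, y) = 3 e^{- y}

Derivation:
Substitute the ansatz u = A e^{- y} into the left-hand side.
Derivatives of the ansatz:
  u_xx = 0
  u_yy = A e^{- y}
Term by term:
  3·u_xx = 0
  u_yy = A e^{- y}
So the left-hand side equals
  A e^{- y}
This must equal f(x, y) = 3 e^{- y} identically.
Matching coefficients of the independent functions:
  [e^{- y}]:  A = 3
Solving: A = 3.
Check against the point condition:
  u(0, 0) = 3  ⟹  A = 3  ✓
Hence u(x, y) = 3 e^{- y}.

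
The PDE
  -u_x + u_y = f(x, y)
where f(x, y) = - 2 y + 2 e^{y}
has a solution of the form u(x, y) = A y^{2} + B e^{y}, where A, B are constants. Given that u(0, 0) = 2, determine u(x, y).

Substitute the ansatz u = A y^{2} + B e^{y} into the left-hand side.
Derivatives of the ansatz:
  u_x = 0
  u_y = 2 A y + B e^{y}
Term by term:
  -u_x = 0
  u_y = 2 A y + B e^{y}
So the left-hand side equals
  2 A y + B e^{y}
This must equal f(x, y) = - 2 y + 2 e^{y} identically.
Matching coefficients of the independent functions:
  [y]:  2 A = -2
  [e^{y}]:  B = 2
Solving: A = -1, B = 2.
Check against the point condition:
  u(0, 0) = 2  ⟹  B = 2  ✓
Hence u(x, y) = - y^{2} + 2 e^{y}.

Answer: u(x, y) = - y^{2} + 2 e^{y}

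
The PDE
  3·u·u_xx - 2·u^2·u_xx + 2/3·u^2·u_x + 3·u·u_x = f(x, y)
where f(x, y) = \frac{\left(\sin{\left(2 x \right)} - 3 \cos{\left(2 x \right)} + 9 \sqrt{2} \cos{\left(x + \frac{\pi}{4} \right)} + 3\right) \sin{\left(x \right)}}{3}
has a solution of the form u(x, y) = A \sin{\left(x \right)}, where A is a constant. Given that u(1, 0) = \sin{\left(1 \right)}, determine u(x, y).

Substitute the ansatz u = A \sin{\left(x \right)} into the left-hand side.
Derivatives of the ansatz:
  u_xx = - A \sin{\left(x \right)}
  u_x = A \cos{\left(x \right)}
Term by term:
  3·u·u_xx = - 3 A^{2} \sin^{2}{\left(x \right)}
  -2·u^2·u_xx = 2 A^{3} \sin^{3}{\left(x \right)}
  2/3·u^2·u_x = \frac{2 A^{3} \sin^{2}{\left(x \right)} \cos{\left(x \right)}}{3}
  3·u·u_x = 3 A^{2} \sin{\left(x \right)} \cos{\left(x \right)}
So the left-hand side equals
  2 A^{3} \sin^{3}{\left(x \right)} + \frac{2 A^{3} \sin^{2}{\left(x \right)} \cos{\left(x \right)}}{3} - 3 A^{2} \sin^{2}{\left(x \right)} + 3 A^{2} \sin{\left(x \right)} \cos{\left(x \right)}
This must equal f(x, y) identically; expanded, f = 2 \sin^{3}{\left(x \right)} + \frac{2 \sin^{2}{\left(x \right)} \cos{\left(x \right)}}{3} - 3 \sin^{2}{\left(x \right)} + 3 \sin{\left(x \right)} \cos{\left(x \right)}.
Matching coefficients of the independent functions:
  [\sin{\left(x \right)} \cos{\left(x \right)}]:  3 A^{2} = 3
  [\sin^{2}{\left(x \right)} \cos{\left(x \right)}]:  \frac{2 A^{3}}{3} = \frac{2}{3}
  [\sin^{2}{\left(x \right)}]:  - 3 A^{2} = -3
  [\sin^{3}{\left(x \right)}]:  2 A^{3} = 2
Solving: A = 1.
Check against the point condition:
  u(1, 0) = \sin{\left(1 \right)}  ⟹  A \sin{\left(1 \right)} = \sin{\left(1 \right)}  ✓
Hence u(x, y) = \sin{\left(x \right)}.

Answer: u(x, y) = \sin{\left(x \right)}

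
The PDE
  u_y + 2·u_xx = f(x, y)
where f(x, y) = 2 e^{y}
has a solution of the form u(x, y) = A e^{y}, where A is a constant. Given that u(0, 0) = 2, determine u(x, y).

Substitute the ansatz u = A e^{y} into the left-hand side.
Derivatives of the ansatz:
  u_y = A e^{y}
  u_xx = 0
Term by term:
  u_y = A e^{y}
  2·u_xx = 0
So the left-hand side equals
  A e^{y}
This must equal f(x, y) = 2 e^{y} identically.
Matching coefficients of the independent functions:
  [e^{y}]:  A = 2
Solving: A = 2.
Check against the point condition:
  u(0, 0) = 2  ⟹  A = 2  ✓
Hence u(x, y) = 2 e^{y}.

Answer: u(x, y) = 2 e^{y}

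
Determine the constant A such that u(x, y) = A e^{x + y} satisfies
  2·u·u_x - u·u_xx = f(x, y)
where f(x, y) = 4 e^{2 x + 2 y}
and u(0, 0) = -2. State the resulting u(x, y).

Answer: u(x, y) = - 2 e^{x + y}

Derivation:
Substitute the ansatz u = A e^{x + y} into the left-hand side.
Derivatives of the ansatz:
  u_x = A e^{x} e^{y}
  u_xx = A e^{x} e^{y}
Term by term:
  2·u·u_x = 2 A^{2} e^{2 x} e^{2 y}
  -u·u_xx = - A^{2} e^{2 x} e^{2 y}
So the left-hand side equals
  A^{2} e^{2 x} e^{2 y}
This must equal f(x, y) identically; expanded, f = 4 e^{2 x} e^{2 y}.
Matching coefficients of the independent functions:
  [e^{2 x} e^{2 y}]:  A^{2} = 4
These equations allow (A) = (-2) or (2).
Impose the point condition(s):
  u(0, 0) = -2  ⟹  A = -2
Only A = -2 satisfies everything.
Hence u(x, y) = - 2 e^{x + y}.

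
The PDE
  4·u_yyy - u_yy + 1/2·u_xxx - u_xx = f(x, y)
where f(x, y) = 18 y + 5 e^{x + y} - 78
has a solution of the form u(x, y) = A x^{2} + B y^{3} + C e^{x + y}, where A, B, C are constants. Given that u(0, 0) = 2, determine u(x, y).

Substitute the ansatz u = A x^{2} + B y^{3} + C e^{x + y} into the left-hand side.
Derivatives of the ansatz:
  u_yyy = 6 B + C e^{x} e^{y}
  u_yy = 6 B y + C e^{x} e^{y}
  u_xxx = C e^{x} e^{y}
  u_xx = 2 A + C e^{x} e^{y}
Term by term:
  4·u_yyy = 24 B + 4 C e^{x} e^{y}
  -u_yy = - 6 B y - C e^{x} e^{y}
  1/2·u_xxx = \frac{C e^{x} e^{y}}{2}
  -u_xx = - 2 A - C e^{x} e^{y}
So the left-hand side equals
  - 2 A - 6 B y + 24 B + \frac{5 C e^{x} e^{y}}{2}
This must equal f(x, y) identically; expanded, f = 18 y + 5 e^{x} e^{y} - 78.
Matching coefficients of the independent functions:
  [constant term]:  - 2 A + 24 B = -78
  [y]:  - 6 B = 18
  [e^{x} e^{y}]:  \frac{5 C}{2} = 5
Solving: A = 3, B = -3, C = 2.
Check against the point condition:
  u(0, 0) = 2  ⟹  C = 2  ✓
Hence u(x, y) = 3 x^{2} - 3 y^{3} + 2 e^{x + y}.

Answer: u(x, y) = 3 x^{2} - 3 y^{3} + 2 e^{x + y}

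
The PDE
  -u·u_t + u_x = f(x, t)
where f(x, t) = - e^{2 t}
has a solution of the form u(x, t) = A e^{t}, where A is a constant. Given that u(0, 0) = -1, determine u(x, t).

Substitute the ansatz u = A e^{t} into the left-hand side.
Derivatives of the ansatz:
  u_t = A e^{t}
  u_x = 0
Term by term:
  -u·u_t = - A^{2} e^{2 t}
  u_x = 0
So the left-hand side equals
  - A^{2} e^{2 t}
This must equal f(x, t) = - e^{2 t} identically.
Matching coefficients of the independent functions:
  [e^{2 t}]:  - A^{2} = -1
These equations allow (A) = (-1) or (1).
Impose the point condition(s):
  u(0, 0) = -1  ⟹  A = -1
Only A = -1 satisfies everything.
Hence u(x, t) = - e^{t}.

Answer: u(x, t) = - e^{t}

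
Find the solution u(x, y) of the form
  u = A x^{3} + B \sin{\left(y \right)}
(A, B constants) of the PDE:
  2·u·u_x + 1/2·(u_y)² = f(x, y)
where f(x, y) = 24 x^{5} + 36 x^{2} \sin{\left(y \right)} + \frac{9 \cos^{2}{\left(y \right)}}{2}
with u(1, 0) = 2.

Substitute the ansatz u = A x^{3} + B \sin{\left(y \right)} into the left-hand side.
Derivatives of the ansatz:
  u_x = 3 A x^{2}
  u_y = B \cos{\left(y \right)}
Term by term:
  2·u·u_x = 6 A^{2} x^{5} + 6 A B x^{2} \sin{\left(y \right)}
  1/2·(u_y)² = \frac{B^{2} \cos^{2}{\left(y \right)}}{2}
So the left-hand side equals
  6 A^{2} x^{5} + 6 A B x^{2} \sin{\left(y \right)} + \frac{B^{2} \cos^{2}{\left(y \right)}}{2}
This must equal f(x, y) = 24 x^{5} + 36 x^{2} \sin{\left(y \right)} + \frac{9 \cos^{2}{\left(y \right)}}{2} identically.
Matching coefficients of the independent functions:
  [x^{5}]:  6 A^{2} = 24
  [x^{2} \sin{\left(y \right)}]:  6 A B = 36
  [\cos^{2}{\left(y \right)}]:  \frac{B^{2}}{2} = \frac{9}{2}
These equations allow (A, B) = (-2, -3) or (2, 3).
Impose the point condition(s):
  u(1, 0) = 2  ⟹  A = 2
Only A = 2, B = 3 satisfies everything.
Hence u(x, y) = 2 x^{3} + 3 \sin{\left(y \right)}.

Answer: u(x, y) = 2 x^{3} + 3 \sin{\left(y \right)}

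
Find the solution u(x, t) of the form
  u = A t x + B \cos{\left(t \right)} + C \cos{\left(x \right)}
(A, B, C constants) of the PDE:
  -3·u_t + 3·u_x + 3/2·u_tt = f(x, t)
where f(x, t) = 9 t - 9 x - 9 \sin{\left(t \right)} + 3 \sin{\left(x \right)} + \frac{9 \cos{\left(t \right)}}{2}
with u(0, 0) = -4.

Substitute the ansatz u = A t x + B \cos{\left(t \right)} + C \cos{\left(x \right)} into the left-hand side.
Derivatives of the ansatz:
  u_t = A x - B \sin{\left(t \right)}
  u_x = A t - C \sin{\left(x \right)}
  u_tt = - B \cos{\left(t \right)}
Term by term:
  -3·u_t = - 3 A x + 3 B \sin{\left(t \right)}
  3·u_x = 3 A t - 3 C \sin{\left(x \right)}
  3/2·u_tt = - \frac{3 B \cos{\left(t \right)}}{2}
So the left-hand side equals
  3 A t - 3 A x + 3 B \sin{\left(t \right)} - \frac{3 B \cos{\left(t \right)}}{2} - 3 C \sin{\left(x \right)}
This must equal f(x, t) = 9 t - 9 x - 9 \sin{\left(t \right)} + 3 \sin{\left(x \right)} + \frac{9 \cos{\left(t \right)}}{2} identically.
Matching coefficients of the independent functions:
  [t]:  3 A = 9
  [x]:  - 3 A = -9
  [\sin{\left(t \right)}]:  3 B = -9
  [\sin{\left(x \right)}]:  - 3 C = 3
  [\cos{\left(t \right)}]:  - \frac{3 B}{2} = \frac{9}{2}
Solving: A = 3, B = -3, C = -1.
Check against the point condition:
  u(0, 0) = -4  ⟹  B + C = -4  ✓
Hence u(x, t) = 3 t x - 3 \cos{\left(t \right)} - \cos{\left(x \right)}.

Answer: u(x, t) = 3 t x - 3 \cos{\left(t \right)} - \cos{\left(x \right)}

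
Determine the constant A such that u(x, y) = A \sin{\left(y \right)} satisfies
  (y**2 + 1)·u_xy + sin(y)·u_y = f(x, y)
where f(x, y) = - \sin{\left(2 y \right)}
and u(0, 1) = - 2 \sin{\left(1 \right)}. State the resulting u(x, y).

Substitute the ansatz u = A \sin{\left(y \right)} into the left-hand side.
Derivatives of the ansatz:
  u_xy = 0
  u_y = A \cos{\left(y \right)}
Term by term:
  (y**2 + 1)·u_xy = 0
  sin(y)·u_y = A \sin{\left(y \right)} \cos{\left(y \right)}
So the left-hand side equals
  A \sin{\left(y \right)} \cos{\left(y \right)}
This must equal f(x, y) identically; expanded, f = - 2 \sin{\left(y \right)} \cos{\left(y \right)}.
Matching coefficients of the independent functions:
  [\sin{\left(y \right)} \cos{\left(y \right)}]:  A = -2
Solving: A = -2.
Check against the point condition:
  u(0, 1) = - 2 \sin{\left(1 \right)}  ⟹  A \sin{\left(1 \right)} = - 2 \sin{\left(1 \right)}  ✓
Hence u(x, y) = - 2 \sin{\left(y \right)}.

Answer: u(x, y) = - 2 \sin{\left(y \right)}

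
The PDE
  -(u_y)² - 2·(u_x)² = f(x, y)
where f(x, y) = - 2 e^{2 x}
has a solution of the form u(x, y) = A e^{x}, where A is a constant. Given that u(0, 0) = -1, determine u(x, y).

Substitute the ansatz u = A e^{x} into the left-hand side.
Derivatives of the ansatz:
  u_y = 0
  u_x = A e^{x}
Term by term:
  -(u_y)² = 0
  -2·(u_x)² = - 2 A^{2} e^{2 x}
So the left-hand side equals
  - 2 A^{2} e^{2 x}
This must equal f(x, y) = - 2 e^{2 x} identically.
Matching coefficients of the independent functions:
  [e^{2 x}]:  - 2 A^{2} = -2
These equations allow (A) = (-1) or (1).
Impose the point condition(s):
  u(0, 0) = -1  ⟹  A = -1
Only A = -1 satisfies everything.
Hence u(x, y) = - e^{x}.

Answer: u(x, y) = - e^{x}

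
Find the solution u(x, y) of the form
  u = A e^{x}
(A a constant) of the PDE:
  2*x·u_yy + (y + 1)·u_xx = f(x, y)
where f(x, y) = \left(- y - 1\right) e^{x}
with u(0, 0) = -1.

Answer: u(x, y) = - e^{x}

Derivation:
Substitute the ansatz u = A e^{x} into the left-hand side.
Derivatives of the ansatz:
  u_yy = 0
  u_xx = A e^{x}
Term by term:
  2*x·u_yy = 0
  (y + 1)·u_xx = A y e^{x} + A e^{x}
So the left-hand side equals
  A y e^{x} + A e^{x}
This must equal f(x, y) identically; expanded, f = - y e^{x} - e^{x}.
Matching coefficients of the independent functions:
  [y e^{x}, e^{x}]:  A = -1
Solving: A = -1.
Check against the point condition:
  u(0, 0) = -1  ⟹  A = -1  ✓
Hence u(x, y) = - e^{x}.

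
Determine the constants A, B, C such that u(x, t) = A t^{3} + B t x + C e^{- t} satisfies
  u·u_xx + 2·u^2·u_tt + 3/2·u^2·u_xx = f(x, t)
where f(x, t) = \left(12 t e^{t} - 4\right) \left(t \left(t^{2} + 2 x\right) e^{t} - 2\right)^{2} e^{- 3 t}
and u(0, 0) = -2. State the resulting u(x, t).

Answer: u(x, t) = t^{3} + 2 t x - 2 e^{- t}

Derivation:
Substitute the ansatz u = A t^{3} + B t x + C e^{- t} into the left-hand side.
Derivatives of the ansatz:
  u_xx = 0
  u_tt = 6 A t + C e^{- t}
Term by term:
  u·u_xx = 0
  2·u^2·u_tt = 12 A^{3} t^{7} + 24 A^{2} B t^{5} x + 2 A^{2} C t^{6} e^{- t} + 24 A^{2} C t^{4} e^{- t} + 12 A B^{2} t^{3} x^{2} + 4 A B C t^{4} x e^{- t} + 24 A B C t^{2} x e^{- t} + 4 A C^{2} t^{3} e^{- 2 t} + 12 A C^{2} t e^{- 2 t} + 2 B^{2} C t^{2} x^{2} e^{- t} + 4 B C^{2} t x e^{- 2 t} + 2 C^{3} e^{- 3 t}
  3/2·u^2·u_xx = 0
So the left-hand side equals
  12 A^{3} t^{7} + 24 A^{2} B t^{5} x + 2 A^{2} C t^{6} e^{- t} + 24 A^{2} C t^{4} e^{- t} + 12 A B^{2} t^{3} x^{2} + 4 A B C t^{4} x e^{- t} + 24 A B C t^{2} x e^{- t} + 4 A C^{2} t^{3} e^{- 2 t} + 12 A C^{2} t e^{- 2 t} + 2 B^{2} C t^{2} x^{2} e^{- t} + 4 B C^{2} t x e^{- 2 t} + 2 C^{3} e^{- 3 t}
This must equal f(x, t) identically; expanded, f = 12 t^{7} - 4 t^{6} e^{- t} + 48 t^{5} x - 16 t^{4} x e^{- t} - 48 t^{4} e^{- t} + 48 t^{3} x^{2} + 16 t^{3} e^{- 2 t} - 16 t^{2} x^{2} e^{- t} - 96 t^{2} x e^{- t} + 32 t x e^{- 2 t} + 48 t e^{- 2 t} - 16 e^{- 3 t}.
Matching coefficients of the independent functions:
  [t^{7}]:  12 A^{3} = 12
  [t e^{- 2 t}]:  12 A C^{2} = 48
  [t^{3} x^{2}]:  12 A B^{2} = 48
  [t^{3} e^{- 2 t}]:  4 A C^{2} = 16
  [t^{4} e^{- t}]:  24 A^{2} C = -48
  [t^{5} x]:  24 A^{2} B = 48
  [t^{6} e^{- t}]:  2 A^{2} C = -4
  [t x e^{- 2 t}]:  4 B C^{2} = 32
  [t^{2} x e^{- t}]:  24 A B C = -96
  [t^{2} x^{2} e^{- t}]:  2 B^{2} C = -16
  [t^{4} x e^{- t}]:  4 A B C = -16
  [e^{- 3 t}]:  2 C^{3} = -16
Solving: A = 1, B = 2, C = -2.
Check against the point condition:
  u(0, 0) = -2  ⟹  C = -2  ✓
Hence u(x, t) = t^{3} + 2 t x - 2 e^{- t}.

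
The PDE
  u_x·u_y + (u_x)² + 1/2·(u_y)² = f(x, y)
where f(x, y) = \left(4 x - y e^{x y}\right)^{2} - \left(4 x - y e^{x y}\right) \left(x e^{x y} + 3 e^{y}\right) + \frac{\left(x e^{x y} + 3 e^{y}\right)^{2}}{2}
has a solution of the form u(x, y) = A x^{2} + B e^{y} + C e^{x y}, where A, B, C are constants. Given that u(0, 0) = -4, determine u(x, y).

Substitute the ansatz u = A x^{2} + B e^{y} + C e^{x y} into the left-hand side.
Derivatives of the ansatz:
  u_x = 2 A x + C y e^{x y}
  u_y = B e^{y} + C x e^{x y}
Term by term:
  u_x·u_y = 2 A B x e^{y} + 2 A C x^{2} e^{x y} + B C y e^{y} e^{x y} + C^{2} x y e^{2 x y}
  (u_x)² = 4 A^{2} x^{2} + 4 A C x y e^{x y} + C^{2} y^{2} e^{2 x y}
  1/2·(u_y)² = \frac{B^{2} e^{2 y}}{2} + B C x e^{y} e^{x y} + \frac{C^{2} x^{2} e^{2 x y}}{2}
So the left-hand side equals
  4 A^{2} x^{2} + 2 A B x e^{y} + 2 A C x^{2} e^{x y} + 4 A C x y e^{x y} + \frac{B^{2} e^{2 y}}{2} + B C x e^{y} e^{x y} + B C y e^{y} e^{x y} + \frac{C^{2} x^{2} e^{2 x y}}{2} + C^{2} x y e^{2 x y} + C^{2} y^{2} e^{2 x y}
This must equal f(x, y) identically; expanded, f = \frac{x^{2} e^{2 x y}}{2} - 4 x^{2} e^{x y} + 16 x^{2} + x y e^{2 x y} - 8 x y e^{x y} + 3 x e^{y} e^{x y} - 12 x e^{y} + y^{2} e^{2 x y} + 3 y e^{y} e^{x y} + \frac{9 e^{2 y}}{2}.
Matching coefficients of the independent functions:
  [x^{2}]:  4 A^{2} = 16
  [x e^{y}]:  2 A B = -12
  [x^{2} e^{x y}]:  2 A C = -4
  [x^{2} e^{2 x y}]:  \frac{C^{2}}{2} = \frac{1}{2}
  [y^{2} e^{2 x y}, x y e^{2 x y}]:  C^{2} = 1
  [x y e^{x y}]:  4 A C = -8
  [x e^{y} e^{x y}, y e^{y} e^{x y}]:  B C = 3
  [e^{2 y}]:  \frac{B^{2}}{2} = \frac{9}{2}
These equations allow (A, B, C) = (-2, 3, 1) or (2, -3, -1).
Impose the point condition(s):
  u(0, 0) = -4  ⟹  B + C = -4
Only A = 2, B = -3, C = -1 satisfies everything.
Hence u(x, y) = 2 x^{2} - 3 e^{y} - e^{x y}.

Answer: u(x, y) = 2 x^{2} - 3 e^{y} - e^{x y}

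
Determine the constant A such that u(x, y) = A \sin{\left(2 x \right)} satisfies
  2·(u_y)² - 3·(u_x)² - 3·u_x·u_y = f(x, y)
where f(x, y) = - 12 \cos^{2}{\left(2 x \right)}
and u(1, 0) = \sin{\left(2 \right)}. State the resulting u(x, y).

Substitute the ansatz u = A \sin{\left(2 x \right)} into the left-hand side.
Derivatives of the ansatz:
  u_y = 0
  u_x = 2 A \cos{\left(2 x \right)}
Term by term:
  2·(u_y)² = 0
  -3·(u_x)² = - 12 A^{2} \cos^{2}{\left(2 x \right)}
  -3·u_x·u_y = 0
So the left-hand side equals
  - 12 A^{2} \cos^{2}{\left(2 x \right)}
This must equal f(x, y) = - 12 \cos^{2}{\left(2 x \right)} identically.
Matching coefficients of the independent functions:
  [\cos^{2}{\left(2 x \right)}]:  - 12 A^{2} = -12
These equations allow (A) = (-1) or (1).
Impose the point condition(s):
  u(1, 0) = \sin{\left(2 \right)}  ⟹  A \sin{\left(2 \right)} = \sin{\left(2 \right)}
Only A = 1 satisfies everything.
Hence u(x, y) = \sin{\left(2 x \right)}.

Answer: u(x, y) = \sin{\left(2 x \right)}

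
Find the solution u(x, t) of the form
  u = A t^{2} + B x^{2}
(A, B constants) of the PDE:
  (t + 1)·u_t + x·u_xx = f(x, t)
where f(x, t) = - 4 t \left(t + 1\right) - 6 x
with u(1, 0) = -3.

Answer: u(x, t) = - 2 t^{2} - 3 x^{2}

Derivation:
Substitute the ansatz u = A t^{2} + B x^{2} into the left-hand side.
Derivatives of the ansatz:
  u_t = 2 A t
  u_xx = 2 B
Term by term:
  (t + 1)·u_t = 2 A t^{2} + 2 A t
  x·u_xx = 2 B x
So the left-hand side equals
  2 A t^{2} + 2 A t + 2 B x
This must equal f(x, t) identically; expanded, f = - 4 t^{2} - 4 t - 6 x.
Matching coefficients of the independent functions:
  [t, t^{2}]:  2 A = -4
  [x]:  2 B = -6
Solving: A = -2, B = -3.
Check against the point condition:
  u(1, 0) = -3  ⟹  B = -3  ✓
Hence u(x, t) = - 2 t^{2} - 3 x^{2}.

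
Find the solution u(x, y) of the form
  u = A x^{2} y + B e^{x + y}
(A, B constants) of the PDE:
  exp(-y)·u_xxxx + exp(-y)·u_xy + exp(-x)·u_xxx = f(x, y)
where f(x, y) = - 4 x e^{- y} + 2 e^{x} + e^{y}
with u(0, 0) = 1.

Substitute the ansatz u = A x^{2} y + B e^{x + y} into the left-hand side.
Derivatives of the ansatz:
  u_xxxx = B e^{x} e^{y}
  u_xy = 2 A x + B e^{x} e^{y}
  u_xxx = B e^{x} e^{y}
Term by term:
  exp(-y)·u_xxxx = B e^{x}
  exp(-y)·u_xy = 2 A x e^{- y} + B e^{x}
  exp(-x)·u_xxx = B e^{y}
So the left-hand side equals
  2 A x e^{- y} + 2 B e^{x} + B e^{y}
This must equal f(x, y) = - 4 x e^{- y} + 2 e^{x} + e^{y} identically.
Matching coefficients of the independent functions:
  [x e^{- y}]:  2 A = -4
  [e^{x}]:  2 B = 2
  [e^{y}]:  B = 1
Solving: A = -2, B = 1.
Check against the point condition:
  u(0, 0) = 1  ⟹  B = 1  ✓
Hence u(x, y) = - 2 x^{2} y + e^{x + y}.

Answer: u(x, y) = - 2 x^{2} y + e^{x + y}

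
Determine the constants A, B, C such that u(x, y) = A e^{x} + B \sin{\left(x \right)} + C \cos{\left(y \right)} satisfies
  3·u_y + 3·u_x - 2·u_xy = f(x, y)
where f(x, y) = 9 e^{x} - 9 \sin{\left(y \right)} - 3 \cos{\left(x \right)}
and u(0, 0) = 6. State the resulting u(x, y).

Substitute the ansatz u = A e^{x} + B \sin{\left(x \right)} + C \cos{\left(y \right)} into the left-hand side.
Derivatives of the ansatz:
  u_y = - C \sin{\left(y \right)}
  u_x = A e^{x} + B \cos{\left(x \right)}
  u_xy = 0
Term by term:
  3·u_y = - 3 C \sin{\left(y \right)}
  3·u_x = 3 A e^{x} + 3 B \cos{\left(x \right)}
  -2·u_xy = 0
So the left-hand side equals
  3 A e^{x} + 3 B \cos{\left(x \right)} - 3 C \sin{\left(y \right)}
This must equal f(x, y) = 9 e^{x} - 9 \sin{\left(y \right)} - 3 \cos{\left(x \right)} identically.
Matching coefficients of the independent functions:
  [e^{x}]:  3 A = 9
  [\sin{\left(y \right)}]:  - 3 C = -9
  [\cos{\left(x \right)}]:  3 B = -3
Solving: A = 3, B = -1, C = 3.
Check against the point condition:
  u(0, 0) = 6  ⟹  A + C = 6  ✓
Hence u(x, y) = 3 e^{x} - \sin{\left(x \right)} + 3 \cos{\left(y \right)}.

Answer: u(x, y) = 3 e^{x} - \sin{\left(x \right)} + 3 \cos{\left(y \right)}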